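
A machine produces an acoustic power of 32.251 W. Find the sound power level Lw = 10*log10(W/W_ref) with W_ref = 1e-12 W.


W / W_ref = 32.251 / 1e-12 = 3.2251e+13
Lw = 10 * log10(3.2251e+13) = 135.09 dB


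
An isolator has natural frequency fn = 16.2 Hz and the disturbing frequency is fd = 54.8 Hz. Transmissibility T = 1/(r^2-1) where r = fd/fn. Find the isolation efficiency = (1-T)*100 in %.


r = 54.8 / 16.2 = 3.38272
r^2 - 1 = 3.38272^2 - 1 = 10.4428
T = 1/10.4428 = 0.0957598
Efficiency = (1 - 0.0957598)*100 = 90.424 %


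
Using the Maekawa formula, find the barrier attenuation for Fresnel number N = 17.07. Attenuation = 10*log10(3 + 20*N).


3 + 20*N = 3 + 20*17.07 = 344.4
Att = 10*log10(344.4) = 25.371 dB


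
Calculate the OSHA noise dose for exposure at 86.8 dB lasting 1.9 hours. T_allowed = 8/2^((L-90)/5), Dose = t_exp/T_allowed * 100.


T_allowed = 8 / 2^((86.8 - 90)/5) = 12.4666 hr
Dose = 1.9 / 12.4666 * 100 = 15.241 %


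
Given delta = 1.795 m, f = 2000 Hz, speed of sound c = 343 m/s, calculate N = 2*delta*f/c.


N = 2*delta*f/c = 2*delta/lambda, where lambda = c/f
lambda = 343 / 2000 = 0.1715 m
N = 2 * 1.795 / 0.1715 = 20.933


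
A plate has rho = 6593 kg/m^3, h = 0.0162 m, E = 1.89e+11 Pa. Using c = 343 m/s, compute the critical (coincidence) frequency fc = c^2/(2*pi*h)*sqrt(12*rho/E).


12*rho/E = 12*6593/1.89e+11 = 4.18603e-07
sqrt(12*rho/E) = sqrt(4.18603e-07) = 0.000646995
c^2/(2*pi*h) = 343^2/(2*pi*0.0162) = 1.15583e+06
fc = 1.15583e+06 * 0.000646995 = 747.82 Hz


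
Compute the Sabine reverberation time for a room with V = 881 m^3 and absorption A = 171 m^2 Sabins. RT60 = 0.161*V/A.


RT60 = 0.161 * 881 / 171 = 0.82948 s


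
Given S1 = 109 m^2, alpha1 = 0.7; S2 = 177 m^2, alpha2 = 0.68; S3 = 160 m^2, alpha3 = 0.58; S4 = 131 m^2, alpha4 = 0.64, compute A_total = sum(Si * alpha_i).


109 * 0.7 = 76.3
177 * 0.68 = 120.36
160 * 0.58 = 92.8
131 * 0.64 = 83.84
A_total = 76.3 + 120.36 + 92.8 + 83.84 = 373.3 m^2


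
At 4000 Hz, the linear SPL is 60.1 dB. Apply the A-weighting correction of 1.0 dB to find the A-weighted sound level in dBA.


A-weighting table: 4000 Hz -> 1.0 dB correction
SPL_A = SPL + correction = 60.1 + (1.0) = 61.1 dBA


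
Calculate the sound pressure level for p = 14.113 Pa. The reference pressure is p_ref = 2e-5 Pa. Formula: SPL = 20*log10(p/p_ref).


p / p_ref = 14.113 / 2e-5 = 705650
SPL = 20 * log10(705650) = 116.97 dB


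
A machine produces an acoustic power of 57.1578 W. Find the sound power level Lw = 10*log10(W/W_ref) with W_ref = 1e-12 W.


W / W_ref = 57.1578 / 1e-12 = 5.71578e+13
Lw = 10 * log10(5.71578e+13) = 137.57 dB


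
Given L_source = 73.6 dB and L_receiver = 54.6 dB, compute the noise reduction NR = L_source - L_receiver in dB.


NR = L_source - L_receiver (difference between source and receiving room levels)
NR = 73.6 - 54.6 = 19 dB


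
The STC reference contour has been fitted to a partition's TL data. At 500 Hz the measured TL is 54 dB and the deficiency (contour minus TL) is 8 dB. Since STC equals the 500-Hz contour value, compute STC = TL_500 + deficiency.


By ASTM E413, STC = value of the fitted reference contour at 500 Hz.
Contour value at 500 Hz = TL_500 + deficiency = 54 + 8 = 62
STC = 62


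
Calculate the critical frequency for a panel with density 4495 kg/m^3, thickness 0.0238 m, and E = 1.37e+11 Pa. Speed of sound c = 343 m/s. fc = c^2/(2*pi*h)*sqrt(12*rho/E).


12*rho/E = 12*4495/1.37e+11 = 3.93723e-07
sqrt(12*rho/E) = sqrt(3.93723e-07) = 0.000627474
c^2/(2*pi*h) = 343^2/(2*pi*0.0238) = 786740
fc = 786740 * 0.000627474 = 493.66 Hz


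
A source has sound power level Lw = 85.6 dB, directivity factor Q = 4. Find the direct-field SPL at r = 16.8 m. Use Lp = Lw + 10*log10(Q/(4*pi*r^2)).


4*pi*r^2 = 4*pi*16.8^2 = 3546.73 m^2
Q / (4*pi*r^2) = 4 / 3546.73 = 0.0011278
Lp = 85.6 + 10*log10(0.0011278) = 56.122 dB


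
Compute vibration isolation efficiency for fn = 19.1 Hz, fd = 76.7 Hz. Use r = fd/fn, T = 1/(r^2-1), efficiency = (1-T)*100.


r = 76.7 / 19.1 = 4.01571
r^2 - 1 = 4.01571^2 - 1 = 15.1259
T = 1/15.1259 = 0.0661118
Efficiency = (1 - 0.0661118)*100 = 93.389 %


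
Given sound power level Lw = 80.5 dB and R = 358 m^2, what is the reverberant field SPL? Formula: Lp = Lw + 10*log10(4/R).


4/R = 4/358 = 0.0111732
Lp = 80.5 + 10*log10(0.0111732) = 60.982 dB


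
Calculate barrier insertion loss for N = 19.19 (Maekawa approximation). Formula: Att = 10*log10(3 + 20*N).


3 + 20*N = 3 + 20*19.19 = 386.8
Att = 10*log10(386.8) = 25.875 dB


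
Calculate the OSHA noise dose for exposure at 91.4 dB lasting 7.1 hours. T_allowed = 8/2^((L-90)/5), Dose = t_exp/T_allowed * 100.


T_allowed = 8 / 2^((91.4 - 90)/5) = 6.58873 hr
Dose = 7.1 / 6.58873 * 100 = 107.76 %


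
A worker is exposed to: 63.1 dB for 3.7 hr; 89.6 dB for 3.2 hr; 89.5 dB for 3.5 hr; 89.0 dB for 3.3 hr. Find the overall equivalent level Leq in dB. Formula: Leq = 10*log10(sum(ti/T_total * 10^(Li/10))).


T_total = 3.7 + 3.2 + 3.5 + 3.3 = 13.7 hr
(3.7/13.7) * 10^(63.1/10) = 551418
(3.2/13.7) * 10^(89.6/10) = 2.13024e+08
(3.5/13.7) * 10^(89.5/10) = 2.27692e+08
(3.3/13.7) * 10^(89.0/10) = 1.91335e+08
Sum = 551418 + 2.13024e+08 + 2.27692e+08 + 1.91335e+08 = 6.32602e+08
Leq = 10*log10(6.32602e+08) = 88.011 dB


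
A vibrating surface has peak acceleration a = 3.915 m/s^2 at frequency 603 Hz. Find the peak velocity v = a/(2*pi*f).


omega = 2*pi*f = 2*pi*603 = 3788.76 rad/s
v = a / omega = 3.915 / 3788.76 = 0.0010333 m/s


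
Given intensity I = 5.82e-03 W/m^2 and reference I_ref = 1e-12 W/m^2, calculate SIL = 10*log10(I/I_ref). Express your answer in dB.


I / I_ref = 5.82e-03 / 1e-12 = 5.82e+09
SIL = 10 * log10(5.82e+09) = 97.649 dB


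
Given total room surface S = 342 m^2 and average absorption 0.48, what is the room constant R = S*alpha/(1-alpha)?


R = 342 * 0.48 / (1 - 0.48) = 315.69 m^2


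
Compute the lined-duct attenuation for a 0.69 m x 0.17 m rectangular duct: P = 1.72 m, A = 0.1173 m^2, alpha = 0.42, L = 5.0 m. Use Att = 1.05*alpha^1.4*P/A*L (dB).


alpha^1.4 = 0.42^1.4 = 0.296858
Attenuation rate = 1.05 * alpha^1.4 * P / A
= 1.05 * 0.296858 * 1.72 / 0.1173 = 4.57055 dB/m
Total Att = 4.57055 * 5.0 = 22.853 dB


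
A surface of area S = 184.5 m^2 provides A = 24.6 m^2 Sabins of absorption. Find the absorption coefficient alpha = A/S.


Absorption coefficient = absorbed power / incident power
alpha = A / S = 24.6 / 184.5 = 0.13333


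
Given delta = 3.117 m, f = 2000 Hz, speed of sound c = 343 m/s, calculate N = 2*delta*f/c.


N = 2*delta*f/c = 2*delta/lambda, where lambda = c/f
lambda = 343 / 2000 = 0.1715 m
N = 2 * 3.117 / 0.1715 = 36.35


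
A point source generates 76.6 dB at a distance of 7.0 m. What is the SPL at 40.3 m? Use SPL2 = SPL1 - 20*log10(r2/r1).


r2/r1 = 40.3/7.0 = 5.75714
Correction = 20*log10(5.75714) = 15.2041 dB
SPL2 = 76.6 - 15.2041 = 61.396 dB


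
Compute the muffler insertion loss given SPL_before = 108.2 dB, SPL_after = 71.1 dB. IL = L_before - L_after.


Insertion loss = SPL without muffler - SPL with muffler
IL = 108.2 - 71.1 = 37.1 dB


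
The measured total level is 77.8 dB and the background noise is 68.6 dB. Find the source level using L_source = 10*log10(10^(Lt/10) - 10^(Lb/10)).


10^(77.8/10) = 6.0256e+07
10^(68.6/10) = 7.24436e+06
Difference = 6.0256e+07 - 7.24436e+06 = 5.30116e+07
L_source = 10*log10(5.30116e+07) = 77.244 dB


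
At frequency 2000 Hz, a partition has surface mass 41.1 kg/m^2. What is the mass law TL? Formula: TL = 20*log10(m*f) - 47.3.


m * f = 41.1 * 2000 = 82200
20*log10(82200) = 98.2974 dB
TL = 98.2974 - 47.3 = 50.997 dB


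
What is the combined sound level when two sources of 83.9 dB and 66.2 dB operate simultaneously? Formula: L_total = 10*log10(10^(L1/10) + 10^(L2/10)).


10^(83.9/10) = 2.45471e+08
10^(66.2/10) = 4.16869e+06
Sum = 2.45471e+08 + 4.16869e+06 = 2.4964e+08
L_total = 10*log10(2.4964e+08) = 83.973 dB


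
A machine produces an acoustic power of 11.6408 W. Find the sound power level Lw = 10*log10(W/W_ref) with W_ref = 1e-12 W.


W / W_ref = 11.6408 / 1e-12 = 1.16408e+13
Lw = 10 * log10(1.16408e+13) = 130.66 dB


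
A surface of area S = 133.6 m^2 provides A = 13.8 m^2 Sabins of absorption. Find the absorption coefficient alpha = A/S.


Absorption coefficient = absorbed power / incident power
alpha = A / S = 13.8 / 133.6 = 0.10329


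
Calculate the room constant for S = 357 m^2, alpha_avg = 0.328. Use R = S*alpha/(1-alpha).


R = 357 * 0.328 / (1 - 0.328) = 174.25 m^2


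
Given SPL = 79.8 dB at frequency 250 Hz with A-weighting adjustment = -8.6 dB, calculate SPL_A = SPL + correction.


A-weighting table: 250 Hz -> -8.6 dB correction
SPL_A = SPL + correction = 79.8 + (-8.6) = 71.2 dBA


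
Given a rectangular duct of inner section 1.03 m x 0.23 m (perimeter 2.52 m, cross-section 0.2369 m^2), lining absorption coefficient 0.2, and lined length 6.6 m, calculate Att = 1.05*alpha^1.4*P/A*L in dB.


alpha^1.4 = 0.2^1.4 = 0.105061
Attenuation rate = 1.05 * alpha^1.4 * P / A
= 1.05 * 0.105061 * 2.52 / 0.2369 = 1.17345 dB/m
Total Att = 1.17345 * 6.6 = 7.7448 dB


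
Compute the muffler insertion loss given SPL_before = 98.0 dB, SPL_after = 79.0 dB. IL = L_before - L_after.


Insertion loss = SPL without muffler - SPL with muffler
IL = 98.0 - 79.0 = 19 dB


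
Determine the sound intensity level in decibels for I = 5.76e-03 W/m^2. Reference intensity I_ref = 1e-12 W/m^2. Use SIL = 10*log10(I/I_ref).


I / I_ref = 5.76e-03 / 1e-12 = 5.76e+09
SIL = 10 * log10(5.76e+09) = 97.604 dB


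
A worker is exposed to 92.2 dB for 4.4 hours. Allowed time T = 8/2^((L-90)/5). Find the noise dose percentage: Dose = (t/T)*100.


T_allowed = 8 / 2^((92.2 - 90)/5) = 5.89708 hr
Dose = 4.4 / 5.89708 * 100 = 74.613 %


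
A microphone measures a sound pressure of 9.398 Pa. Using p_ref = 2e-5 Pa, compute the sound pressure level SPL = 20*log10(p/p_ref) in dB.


p / p_ref = 9.398 / 2e-5 = 469900
SPL = 20 * log10(469900) = 113.44 dB


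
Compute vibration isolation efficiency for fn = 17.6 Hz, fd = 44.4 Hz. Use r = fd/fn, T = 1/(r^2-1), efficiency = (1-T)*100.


r = 44.4 / 17.6 = 2.52273
r^2 - 1 = 2.52273^2 - 1 = 5.36417
T = 1/5.36417 = 0.186422
Efficiency = (1 - 0.186422)*100 = 81.358 %


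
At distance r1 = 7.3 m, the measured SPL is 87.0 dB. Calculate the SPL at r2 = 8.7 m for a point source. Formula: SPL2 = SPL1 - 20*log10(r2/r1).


r2/r1 = 8.7/7.3 = 1.19178
Correction = 20*log10(1.19178) = 1.52392 dB
SPL2 = 87.0 - 1.52392 = 85.476 dB


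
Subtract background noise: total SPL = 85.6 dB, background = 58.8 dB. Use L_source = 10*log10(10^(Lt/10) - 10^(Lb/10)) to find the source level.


10^(85.6/10) = 3.63078e+08
10^(58.8/10) = 758578
Difference = 3.63078e+08 - 758578 = 3.62319e+08
L_source = 10*log10(3.62319e+08) = 85.591 dB


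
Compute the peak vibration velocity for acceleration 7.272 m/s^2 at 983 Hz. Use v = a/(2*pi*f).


omega = 2*pi*f = 2*pi*983 = 6176.37 rad/s
v = a / omega = 7.272 / 6176.37 = 0.0011774 m/s


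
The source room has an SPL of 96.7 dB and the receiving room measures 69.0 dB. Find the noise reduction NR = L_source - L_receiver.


NR = L_source - L_receiver (difference between source and receiving room levels)
NR = 96.7 - 69.0 = 27.7 dB


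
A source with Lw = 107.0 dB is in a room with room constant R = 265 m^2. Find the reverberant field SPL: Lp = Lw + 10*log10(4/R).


4/R = 4/265 = 0.0150943
Lp = 107.0 + 10*log10(0.0150943) = 88.788 dB


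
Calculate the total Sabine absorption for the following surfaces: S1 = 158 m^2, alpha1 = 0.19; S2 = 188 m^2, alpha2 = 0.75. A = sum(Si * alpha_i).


158 * 0.19 = 30.02
188 * 0.75 = 141
A_total = 30.02 + 141 = 171.02 m^2


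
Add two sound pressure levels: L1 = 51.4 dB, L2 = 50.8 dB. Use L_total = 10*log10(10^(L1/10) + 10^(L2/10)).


10^(51.4/10) = 138038
10^(50.8/10) = 120226
Sum = 138038 + 120226 = 258264
L_total = 10*log10(258264) = 54.121 dB


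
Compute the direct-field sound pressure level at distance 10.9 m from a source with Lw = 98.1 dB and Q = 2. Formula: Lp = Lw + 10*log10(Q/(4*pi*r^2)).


4*pi*r^2 = 4*pi*10.9^2 = 1493.01 m^2
Q / (4*pi*r^2) = 2 / 1493.01 = 0.00133958
Lp = 98.1 + 10*log10(0.00133958) = 69.37 dB


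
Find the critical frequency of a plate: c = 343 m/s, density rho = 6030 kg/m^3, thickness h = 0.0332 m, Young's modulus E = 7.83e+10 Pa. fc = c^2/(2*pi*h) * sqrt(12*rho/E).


12*rho/E = 12*6030/7.83e+10 = 9.24138e-07
sqrt(12*rho/E) = sqrt(9.24138e-07) = 0.000961321
c^2/(2*pi*h) = 343^2/(2*pi*0.0332) = 563989
fc = 563989 * 0.000961321 = 542.17 Hz


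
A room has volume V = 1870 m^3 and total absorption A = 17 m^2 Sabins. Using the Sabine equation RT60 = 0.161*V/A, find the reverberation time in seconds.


RT60 = 0.161 * 1870 / 17 = 17.71 s


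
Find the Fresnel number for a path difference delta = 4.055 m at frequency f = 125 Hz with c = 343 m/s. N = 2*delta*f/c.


N = 2*delta*f/c = 2*delta/lambda, where lambda = c/f
lambda = 343 / 125 = 2.744 m
N = 2 * 4.055 / 2.744 = 2.9555


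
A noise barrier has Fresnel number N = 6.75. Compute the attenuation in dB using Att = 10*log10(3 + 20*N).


3 + 20*N = 3 + 20*6.75 = 138
Att = 10*log10(138) = 21.399 dB


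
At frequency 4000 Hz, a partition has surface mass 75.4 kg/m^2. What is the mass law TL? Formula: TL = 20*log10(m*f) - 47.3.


m * f = 75.4 * 4000 = 301600
20*log10(301600) = 109.589 dB
TL = 109.589 - 47.3 = 62.289 dB


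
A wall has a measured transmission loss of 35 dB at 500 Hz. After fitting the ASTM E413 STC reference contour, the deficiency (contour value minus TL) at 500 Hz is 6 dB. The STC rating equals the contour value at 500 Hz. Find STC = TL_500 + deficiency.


By ASTM E413, STC = value of the fitted reference contour at 500 Hz.
Contour value at 500 Hz = TL_500 + deficiency = 35 + 6 = 41
STC = 41


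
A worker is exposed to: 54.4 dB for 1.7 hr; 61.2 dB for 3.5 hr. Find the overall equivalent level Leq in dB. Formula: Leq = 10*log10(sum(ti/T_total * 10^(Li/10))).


T_total = 1.7 + 3.5 = 5.2 hr
(1.7/5.2) * 10^(54.4/10) = 90042.1
(3.5/5.2) * 10^(61.2/10) = 887288
Sum = 90042.1 + 887288 = 977330
Leq = 10*log10(977330) = 59.9 dB


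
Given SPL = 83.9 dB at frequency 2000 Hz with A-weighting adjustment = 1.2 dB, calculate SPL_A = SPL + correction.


A-weighting table: 2000 Hz -> 1.2 dB correction
SPL_A = SPL + correction = 83.9 + (1.2) = 85.1 dBA


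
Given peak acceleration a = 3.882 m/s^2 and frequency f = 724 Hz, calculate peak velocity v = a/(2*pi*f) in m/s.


omega = 2*pi*f = 2*pi*724 = 4549.03 rad/s
v = a / omega = 3.882 / 4549.03 = 0.00085337 m/s


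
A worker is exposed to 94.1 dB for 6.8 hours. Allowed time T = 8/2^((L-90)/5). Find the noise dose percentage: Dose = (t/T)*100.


T_allowed = 8 / 2^((94.1 - 90)/5) = 4.53154 hr
Dose = 6.8 / 4.53154 * 100 = 150.06 %


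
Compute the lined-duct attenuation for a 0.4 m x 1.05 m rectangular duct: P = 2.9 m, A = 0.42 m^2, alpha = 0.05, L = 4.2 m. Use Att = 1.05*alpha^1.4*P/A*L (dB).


alpha^1.4 = 0.05^1.4 = 0.0150854
Attenuation rate = 1.05 * alpha^1.4 * P / A
= 1.05 * 0.0150854 * 2.9 / 0.42 = 0.109369 dB/m
Total Att = 0.109369 * 4.2 = 0.45935 dB


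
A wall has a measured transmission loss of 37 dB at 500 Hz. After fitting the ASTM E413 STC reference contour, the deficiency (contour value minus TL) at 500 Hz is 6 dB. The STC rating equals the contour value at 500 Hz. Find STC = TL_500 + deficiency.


By ASTM E413, STC = value of the fitted reference contour at 500 Hz.
Contour value at 500 Hz = TL_500 + deficiency = 37 + 6 = 43
STC = 43


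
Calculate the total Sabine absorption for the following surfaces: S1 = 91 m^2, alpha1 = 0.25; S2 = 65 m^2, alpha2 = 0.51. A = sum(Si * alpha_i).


91 * 0.25 = 22.75
65 * 0.51 = 33.15
A_total = 22.75 + 33.15 = 55.9 m^2


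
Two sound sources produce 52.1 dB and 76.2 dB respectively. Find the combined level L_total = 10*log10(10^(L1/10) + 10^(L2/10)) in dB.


10^(52.1/10) = 162181
10^(76.2/10) = 4.16869e+07
Sum = 162181 + 4.16869e+07 = 4.18491e+07
L_total = 10*log10(4.18491e+07) = 76.217 dB


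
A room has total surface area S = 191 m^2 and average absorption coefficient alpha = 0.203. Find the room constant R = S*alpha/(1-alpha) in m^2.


R = 191 * 0.203 / (1 - 0.203) = 48.649 m^2


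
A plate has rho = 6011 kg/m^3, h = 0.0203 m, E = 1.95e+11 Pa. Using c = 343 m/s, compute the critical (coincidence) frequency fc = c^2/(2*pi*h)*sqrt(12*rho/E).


12*rho/E = 12*6011/1.95e+11 = 3.69908e-07
sqrt(12*rho/E) = sqrt(3.69908e-07) = 0.000608201
c^2/(2*pi*h) = 343^2/(2*pi*0.0203) = 922385
fc = 922385 * 0.000608201 = 561 Hz


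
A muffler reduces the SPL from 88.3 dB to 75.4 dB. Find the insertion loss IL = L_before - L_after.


Insertion loss = SPL without muffler - SPL with muffler
IL = 88.3 - 75.4 = 12.9 dB


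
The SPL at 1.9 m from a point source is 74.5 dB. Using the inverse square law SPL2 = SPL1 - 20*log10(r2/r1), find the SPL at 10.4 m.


r2/r1 = 10.4/1.9 = 5.47368
Correction = 20*log10(5.47368) = 14.7656 dB
SPL2 = 74.5 - 14.7656 = 59.734 dB


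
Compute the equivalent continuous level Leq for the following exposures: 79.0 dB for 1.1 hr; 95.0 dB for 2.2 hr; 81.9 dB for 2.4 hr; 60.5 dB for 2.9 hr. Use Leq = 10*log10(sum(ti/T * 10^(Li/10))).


T_total = 1.1 + 2.2 + 2.4 + 2.9 = 8.6 hr
(1.1/8.6) * 10^(79.0/10) = 1.016e+07
(2.2/8.6) * 10^(95.0/10) = 8.08955e+08
(2.4/8.6) * 10^(81.9/10) = 4.32228e+07
(2.9/8.6) * 10^(60.5/10) = 378355
Sum = 1.016e+07 + 8.08955e+08 + 4.32228e+07 + 378355 = 8.62716e+08
Leq = 10*log10(8.62716e+08) = 89.359 dB


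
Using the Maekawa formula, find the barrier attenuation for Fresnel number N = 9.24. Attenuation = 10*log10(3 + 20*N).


3 + 20*N = 3 + 20*9.24 = 187.8
Att = 10*log10(187.8) = 22.737 dB


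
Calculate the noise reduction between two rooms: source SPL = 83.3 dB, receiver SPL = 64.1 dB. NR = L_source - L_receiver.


NR = L_source - L_receiver (difference between source and receiving room levels)
NR = 83.3 - 64.1 = 19.2 dB


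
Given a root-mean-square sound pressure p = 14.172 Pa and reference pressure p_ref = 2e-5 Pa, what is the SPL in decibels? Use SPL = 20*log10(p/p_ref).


p / p_ref = 14.172 / 2e-5 = 708600
SPL = 20 * log10(708600) = 117.01 dB


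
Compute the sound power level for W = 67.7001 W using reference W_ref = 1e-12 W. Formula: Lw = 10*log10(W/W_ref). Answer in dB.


W / W_ref = 67.7001 / 1e-12 = 6.77001e+13
Lw = 10 * log10(6.77001e+13) = 138.31 dB


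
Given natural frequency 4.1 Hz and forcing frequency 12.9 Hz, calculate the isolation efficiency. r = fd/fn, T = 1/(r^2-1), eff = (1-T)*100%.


r = 12.9 / 4.1 = 3.14634
r^2 - 1 = 3.14634^2 - 1 = 8.89946
T = 1/8.89946 = 0.112366
Efficiency = (1 - 0.112366)*100 = 88.763 %


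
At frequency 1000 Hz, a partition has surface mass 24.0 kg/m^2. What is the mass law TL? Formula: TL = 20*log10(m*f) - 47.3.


m * f = 24.0 * 1000 = 24000
20*log10(24000) = 87.6042 dB
TL = 87.6042 - 47.3 = 40.304 dB


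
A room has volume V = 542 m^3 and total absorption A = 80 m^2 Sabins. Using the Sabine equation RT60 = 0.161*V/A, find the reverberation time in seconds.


RT60 = 0.161 * 542 / 80 = 1.0908 s


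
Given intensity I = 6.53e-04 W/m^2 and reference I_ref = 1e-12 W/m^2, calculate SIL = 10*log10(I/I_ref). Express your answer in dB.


I / I_ref = 6.53e-04 / 1e-12 = 6.53e+08
SIL = 10 * log10(6.53e+08) = 88.149 dB


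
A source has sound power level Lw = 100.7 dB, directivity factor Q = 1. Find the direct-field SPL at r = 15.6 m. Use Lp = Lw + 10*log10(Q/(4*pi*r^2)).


4*pi*r^2 = 4*pi*15.6^2 = 3058.15 m^2
Q / (4*pi*r^2) = 1 / 3058.15 = 0.000326995
Lp = 100.7 + 10*log10(0.000326995) = 65.845 dB


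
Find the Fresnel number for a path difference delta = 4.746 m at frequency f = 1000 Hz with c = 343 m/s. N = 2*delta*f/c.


N = 2*delta*f/c = 2*delta/lambda, where lambda = c/f
lambda = 343 / 1000 = 0.343 m
N = 2 * 4.746 / 0.343 = 27.673


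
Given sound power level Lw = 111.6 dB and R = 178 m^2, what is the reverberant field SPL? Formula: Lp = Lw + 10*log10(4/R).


4/R = 4/178 = 0.0224719
Lp = 111.6 + 10*log10(0.0224719) = 95.116 dB


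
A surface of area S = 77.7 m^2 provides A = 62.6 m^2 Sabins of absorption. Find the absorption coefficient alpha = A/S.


Absorption coefficient = absorbed power / incident power
alpha = A / S = 62.6 / 77.7 = 0.80566


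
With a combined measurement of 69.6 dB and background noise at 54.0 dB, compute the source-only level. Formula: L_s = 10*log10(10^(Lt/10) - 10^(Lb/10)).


10^(69.6/10) = 9.12011e+06
10^(54.0/10) = 251189
Difference = 9.12011e+06 - 251189 = 8.86892e+06
L_source = 10*log10(8.86892e+06) = 69.479 dB


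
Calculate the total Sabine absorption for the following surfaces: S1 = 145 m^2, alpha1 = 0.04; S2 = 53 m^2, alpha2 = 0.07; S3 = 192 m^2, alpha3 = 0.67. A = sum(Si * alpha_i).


145 * 0.04 = 5.8
53 * 0.07 = 3.71
192 * 0.67 = 128.64
A_total = 5.8 + 3.71 + 128.64 = 138.15 m^2


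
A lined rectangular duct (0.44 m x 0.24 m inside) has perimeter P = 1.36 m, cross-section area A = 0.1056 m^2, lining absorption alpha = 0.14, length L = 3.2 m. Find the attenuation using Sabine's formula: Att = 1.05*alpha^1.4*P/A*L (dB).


alpha^1.4 = 0.14^1.4 = 0.0637645
Attenuation rate = 1.05 * alpha^1.4 * P / A
= 1.05 * 0.0637645 * 1.36 / 0.1056 = 0.86227 dB/m
Total Att = 0.86227 * 3.2 = 2.7593 dB


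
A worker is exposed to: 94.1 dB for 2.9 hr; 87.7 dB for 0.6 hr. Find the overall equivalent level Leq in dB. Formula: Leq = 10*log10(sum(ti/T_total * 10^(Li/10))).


T_total = 2.9 + 0.6 = 3.5 hr
(2.9/3.5) * 10^(94.1/10) = 2.12976e+09
(0.6/3.5) * 10^(87.7/10) = 1.00945e+08
Sum = 2.12976e+09 + 1.00945e+08 = 2.2307e+09
Leq = 10*log10(2.2307e+09) = 93.484 dB


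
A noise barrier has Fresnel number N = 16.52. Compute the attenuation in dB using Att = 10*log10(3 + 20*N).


3 + 20*N = 3 + 20*16.52 = 333.4
Att = 10*log10(333.4) = 25.23 dB


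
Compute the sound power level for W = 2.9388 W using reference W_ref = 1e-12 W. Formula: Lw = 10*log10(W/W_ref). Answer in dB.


W / W_ref = 2.9388 / 1e-12 = 2.9388e+12
Lw = 10 * log10(2.9388e+12) = 124.68 dB


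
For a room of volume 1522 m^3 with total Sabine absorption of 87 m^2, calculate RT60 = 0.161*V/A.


RT60 = 0.161 * 1522 / 87 = 2.8166 s


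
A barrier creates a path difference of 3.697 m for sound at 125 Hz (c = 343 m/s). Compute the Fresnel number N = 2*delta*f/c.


N = 2*delta*f/c = 2*delta/lambda, where lambda = c/f
lambda = 343 / 125 = 2.744 m
N = 2 * 3.697 / 2.744 = 2.6946


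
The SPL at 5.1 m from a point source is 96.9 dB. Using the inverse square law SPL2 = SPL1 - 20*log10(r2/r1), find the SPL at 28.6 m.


r2/r1 = 28.6/5.1 = 5.60784
Correction = 20*log10(5.60784) = 14.9759 dB
SPL2 = 96.9 - 14.9759 = 81.924 dB


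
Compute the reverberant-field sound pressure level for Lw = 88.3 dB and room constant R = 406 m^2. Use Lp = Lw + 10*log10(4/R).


4/R = 4/406 = 0.00985222
Lp = 88.3 + 10*log10(0.00985222) = 68.235 dB


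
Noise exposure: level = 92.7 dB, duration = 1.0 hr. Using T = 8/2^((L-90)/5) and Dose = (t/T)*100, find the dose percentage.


T_allowed = 8 / 2^((92.7 - 90)/5) = 5.50217 hr
Dose = 1.0 / 5.50217 * 100 = 18.175 %


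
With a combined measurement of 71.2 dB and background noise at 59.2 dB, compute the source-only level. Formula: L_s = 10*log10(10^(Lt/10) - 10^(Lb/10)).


10^(71.2/10) = 1.31826e+07
10^(59.2/10) = 831764
Difference = 1.31826e+07 - 831764 = 1.23508e+07
L_source = 10*log10(1.23508e+07) = 70.917 dB


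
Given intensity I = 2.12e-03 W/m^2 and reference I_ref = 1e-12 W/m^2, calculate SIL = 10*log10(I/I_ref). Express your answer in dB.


I / I_ref = 2.12e-03 / 1e-12 = 2.12e+09
SIL = 10 * log10(2.12e+09) = 93.263 dB


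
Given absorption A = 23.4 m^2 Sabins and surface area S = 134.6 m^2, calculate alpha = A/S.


Absorption coefficient = absorbed power / incident power
alpha = A / S = 23.4 / 134.6 = 0.17385


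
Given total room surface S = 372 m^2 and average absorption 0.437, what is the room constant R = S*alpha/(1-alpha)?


R = 372 * 0.437 / (1 - 0.437) = 288.75 m^2


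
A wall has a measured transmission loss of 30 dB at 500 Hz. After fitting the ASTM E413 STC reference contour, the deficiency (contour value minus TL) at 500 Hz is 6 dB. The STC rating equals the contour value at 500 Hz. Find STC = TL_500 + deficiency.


By ASTM E413, STC = value of the fitted reference contour at 500 Hz.
Contour value at 500 Hz = TL_500 + deficiency = 30 + 6 = 36
STC = 36


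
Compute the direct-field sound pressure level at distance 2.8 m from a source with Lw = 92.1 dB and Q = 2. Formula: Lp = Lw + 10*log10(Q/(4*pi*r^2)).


4*pi*r^2 = 4*pi*2.8^2 = 98.5203 m^2
Q / (4*pi*r^2) = 2 / 98.5203 = 0.0203004
Lp = 92.1 + 10*log10(0.0203004) = 75.175 dB


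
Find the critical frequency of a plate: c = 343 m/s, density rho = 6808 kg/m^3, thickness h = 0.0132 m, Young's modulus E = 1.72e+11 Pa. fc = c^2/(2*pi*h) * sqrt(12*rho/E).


12*rho/E = 12*6808/1.72e+11 = 4.74977e-07
sqrt(12*rho/E) = sqrt(4.74977e-07) = 0.000689186
c^2/(2*pi*h) = 343^2/(2*pi*0.0132) = 1.41852e+06
fc = 1.41852e+06 * 0.000689186 = 977.62 Hz


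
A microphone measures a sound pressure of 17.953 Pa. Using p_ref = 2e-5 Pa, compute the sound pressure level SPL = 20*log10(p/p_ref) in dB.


p / p_ref = 17.953 / 2e-5 = 897650
SPL = 20 * log10(897650) = 119.06 dB


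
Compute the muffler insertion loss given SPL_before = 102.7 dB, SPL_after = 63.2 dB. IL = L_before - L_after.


Insertion loss = SPL without muffler - SPL with muffler
IL = 102.7 - 63.2 = 39.5 dB


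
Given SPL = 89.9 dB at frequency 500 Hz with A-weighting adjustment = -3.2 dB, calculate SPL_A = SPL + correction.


A-weighting table: 500 Hz -> -3.2 dB correction
SPL_A = SPL + correction = 89.9 + (-3.2) = 86.7 dBA


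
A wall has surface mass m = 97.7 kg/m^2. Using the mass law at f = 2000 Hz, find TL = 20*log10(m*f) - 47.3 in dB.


m * f = 97.7 * 2000 = 195400
20*log10(195400) = 105.818 dB
TL = 105.818 - 47.3 = 58.518 dB


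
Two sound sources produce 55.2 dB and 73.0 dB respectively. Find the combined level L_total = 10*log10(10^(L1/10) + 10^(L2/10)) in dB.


10^(55.2/10) = 331131
10^(73.0/10) = 1.99526e+07
Sum = 331131 + 1.99526e+07 = 2.02837e+07
L_total = 10*log10(2.02837e+07) = 73.071 dB


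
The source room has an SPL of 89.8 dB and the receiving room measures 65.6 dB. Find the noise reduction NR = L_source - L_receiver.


NR = L_source - L_receiver (difference between source and receiving room levels)
NR = 89.8 - 65.6 = 24.2 dB


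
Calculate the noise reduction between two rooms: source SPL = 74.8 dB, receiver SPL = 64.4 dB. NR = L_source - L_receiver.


NR = L_source - L_receiver (difference between source and receiving room levels)
NR = 74.8 - 64.4 = 10.4 dB


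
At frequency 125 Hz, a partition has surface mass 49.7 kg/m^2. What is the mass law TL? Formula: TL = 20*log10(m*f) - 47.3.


m * f = 49.7 * 125 = 6212.5
20*log10(6212.5) = 75.8653 dB
TL = 75.8653 - 47.3 = 28.565 dB


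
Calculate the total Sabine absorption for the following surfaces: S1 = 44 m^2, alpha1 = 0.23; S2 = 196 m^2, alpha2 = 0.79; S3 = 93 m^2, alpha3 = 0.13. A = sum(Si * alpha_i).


44 * 0.23 = 10.12
196 * 0.79 = 154.84
93 * 0.13 = 12.09
A_total = 10.12 + 154.84 + 12.09 = 177.05 m^2


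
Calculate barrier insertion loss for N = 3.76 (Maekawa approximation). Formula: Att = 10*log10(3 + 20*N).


3 + 20*N = 3 + 20*3.76 = 78.2
Att = 10*log10(78.2) = 18.932 dB


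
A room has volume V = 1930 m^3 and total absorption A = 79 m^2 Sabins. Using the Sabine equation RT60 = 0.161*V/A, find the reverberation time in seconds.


RT60 = 0.161 * 1930 / 79 = 3.9333 s


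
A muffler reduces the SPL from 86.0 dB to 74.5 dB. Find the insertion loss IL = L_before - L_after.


Insertion loss = SPL without muffler - SPL with muffler
IL = 86.0 - 74.5 = 11.5 dB


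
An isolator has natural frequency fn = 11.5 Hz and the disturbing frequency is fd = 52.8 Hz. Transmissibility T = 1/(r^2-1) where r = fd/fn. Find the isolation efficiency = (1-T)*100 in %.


r = 52.8 / 11.5 = 4.5913
r^2 - 1 = 4.5913^2 - 1 = 20.08
T = 1/20.08 = 0.0498008
Efficiency = (1 - 0.0498008)*100 = 95.02 %


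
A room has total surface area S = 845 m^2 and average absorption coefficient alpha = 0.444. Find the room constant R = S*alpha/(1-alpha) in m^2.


R = 845 * 0.444 / (1 - 0.444) = 674.78 m^2


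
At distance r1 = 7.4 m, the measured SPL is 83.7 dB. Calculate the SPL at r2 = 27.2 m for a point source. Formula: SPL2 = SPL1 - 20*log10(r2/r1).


r2/r1 = 27.2/7.4 = 3.67568
Correction = 20*log10(3.67568) = 11.3068 dB
SPL2 = 83.7 - 11.3068 = 72.393 dB


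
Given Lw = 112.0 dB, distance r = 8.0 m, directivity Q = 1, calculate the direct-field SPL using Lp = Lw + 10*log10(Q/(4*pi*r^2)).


4*pi*r^2 = 4*pi*8.0^2 = 804.248 m^2
Q / (4*pi*r^2) = 1 / 804.248 = 0.0012434
Lp = 112.0 + 10*log10(0.0012434) = 82.946 dB


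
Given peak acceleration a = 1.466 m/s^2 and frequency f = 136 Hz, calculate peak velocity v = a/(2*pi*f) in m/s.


omega = 2*pi*f = 2*pi*136 = 854.513 rad/s
v = a / omega = 1.466 / 854.513 = 0.0017156 m/s


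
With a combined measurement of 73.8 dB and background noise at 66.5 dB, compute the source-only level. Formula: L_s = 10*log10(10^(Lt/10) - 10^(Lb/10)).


10^(73.8/10) = 2.39883e+07
10^(66.5/10) = 4.46684e+06
Difference = 2.39883e+07 - 4.46684e+06 = 1.95215e+07
L_source = 10*log10(1.95215e+07) = 72.905 dB


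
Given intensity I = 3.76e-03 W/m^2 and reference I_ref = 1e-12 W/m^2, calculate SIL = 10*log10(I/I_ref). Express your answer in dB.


I / I_ref = 3.76e-03 / 1e-12 = 3.76e+09
SIL = 10 * log10(3.76e+09) = 95.752 dB


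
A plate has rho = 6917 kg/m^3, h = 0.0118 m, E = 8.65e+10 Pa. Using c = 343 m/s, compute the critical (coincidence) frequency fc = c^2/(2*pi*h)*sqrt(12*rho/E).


12*rho/E = 12*6917/8.65e+10 = 9.59584e-07
sqrt(12*rho/E) = sqrt(9.59584e-07) = 0.000979584
c^2/(2*pi*h) = 343^2/(2*pi*0.0118) = 1.58682e+06
fc = 1.58682e+06 * 0.000979584 = 1554.4 Hz


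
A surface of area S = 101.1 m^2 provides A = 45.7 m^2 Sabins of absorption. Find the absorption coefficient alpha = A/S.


Absorption coefficient = absorbed power / incident power
alpha = A / S = 45.7 / 101.1 = 0.45203


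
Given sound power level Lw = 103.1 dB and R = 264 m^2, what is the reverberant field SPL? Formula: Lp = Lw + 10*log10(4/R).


4/R = 4/264 = 0.0151515
Lp = 103.1 + 10*log10(0.0151515) = 84.905 dB


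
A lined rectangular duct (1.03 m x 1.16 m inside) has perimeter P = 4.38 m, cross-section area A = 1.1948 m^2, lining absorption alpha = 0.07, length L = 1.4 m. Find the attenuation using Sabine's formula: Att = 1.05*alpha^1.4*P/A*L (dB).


alpha^1.4 = 0.07^1.4 = 0.0241622
Attenuation rate = 1.05 * alpha^1.4 * P / A
= 1.05 * 0.0241622 * 4.38 / 1.1948 = 0.0930047 dB/m
Total Att = 0.0930047 * 1.4 = 0.13021 dB


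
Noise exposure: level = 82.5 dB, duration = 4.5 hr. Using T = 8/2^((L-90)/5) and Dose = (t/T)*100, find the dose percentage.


T_allowed = 8 / 2^((82.5 - 90)/5) = 22.6274 hr
Dose = 4.5 / 22.6274 * 100 = 19.887 %


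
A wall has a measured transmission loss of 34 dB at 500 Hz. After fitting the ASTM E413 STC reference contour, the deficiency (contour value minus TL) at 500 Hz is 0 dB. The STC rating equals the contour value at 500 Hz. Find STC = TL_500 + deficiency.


By ASTM E413, STC = value of the fitted reference contour at 500 Hz.
Contour value at 500 Hz = TL_500 + deficiency = 34 + 0 = 34
STC = 34


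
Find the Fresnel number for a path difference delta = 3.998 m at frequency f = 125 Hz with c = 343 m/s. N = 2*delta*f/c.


N = 2*delta*f/c = 2*delta/lambda, where lambda = c/f
lambda = 343 / 125 = 2.744 m
N = 2 * 3.998 / 2.744 = 2.914


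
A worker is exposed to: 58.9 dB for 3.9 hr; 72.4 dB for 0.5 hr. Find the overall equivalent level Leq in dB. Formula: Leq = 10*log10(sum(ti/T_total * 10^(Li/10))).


T_total = 3.9 + 0.5 = 4.4 hr
(3.9/4.4) * 10^(58.9/10) = 688037
(0.5/4.4) * 10^(72.4/10) = 1.97477e+06
Sum = 688037 + 1.97477e+06 = 2.66281e+06
Leq = 10*log10(2.66281e+06) = 64.253 dB


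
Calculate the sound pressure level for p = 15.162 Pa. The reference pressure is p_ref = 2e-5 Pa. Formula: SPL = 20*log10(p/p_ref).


p / p_ref = 15.162 / 2e-5 = 758100
SPL = 20 * log10(758100) = 117.59 dB


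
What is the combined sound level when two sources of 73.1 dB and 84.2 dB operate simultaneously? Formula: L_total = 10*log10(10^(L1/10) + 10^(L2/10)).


10^(73.1/10) = 2.04174e+07
10^(84.2/10) = 2.63027e+08
Sum = 2.04174e+07 + 2.63027e+08 = 2.83444e+08
L_total = 10*log10(2.83444e+08) = 84.525 dB


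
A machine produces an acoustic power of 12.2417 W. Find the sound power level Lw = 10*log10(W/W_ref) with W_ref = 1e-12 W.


W / W_ref = 12.2417 / 1e-12 = 1.22417e+13
Lw = 10 * log10(1.22417e+13) = 130.88 dB


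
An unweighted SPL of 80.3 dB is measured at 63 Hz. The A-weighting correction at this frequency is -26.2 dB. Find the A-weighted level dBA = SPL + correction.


A-weighting table: 63 Hz -> -26.2 dB correction
SPL_A = SPL + correction = 80.3 + (-26.2) = 54.1 dBA


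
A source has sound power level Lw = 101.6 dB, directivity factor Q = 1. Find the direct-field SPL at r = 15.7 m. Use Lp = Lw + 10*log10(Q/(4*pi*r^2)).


4*pi*r^2 = 4*pi*15.7^2 = 3097.48 m^2
Q / (4*pi*r^2) = 1 / 3097.48 = 0.000322843
Lp = 101.6 + 10*log10(0.000322843) = 66.69 dB


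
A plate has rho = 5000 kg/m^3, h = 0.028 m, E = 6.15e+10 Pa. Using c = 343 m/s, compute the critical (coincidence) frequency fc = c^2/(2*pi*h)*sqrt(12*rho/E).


12*rho/E = 12*5000/6.15e+10 = 9.7561e-07
sqrt(12*rho/E) = sqrt(9.7561e-07) = 0.00098773
c^2/(2*pi*h) = 343^2/(2*pi*0.028) = 668729
fc = 668729 * 0.00098773 = 660.52 Hz


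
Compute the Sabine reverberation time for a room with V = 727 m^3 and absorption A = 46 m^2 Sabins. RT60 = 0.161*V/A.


RT60 = 0.161 * 727 / 46 = 2.5445 s


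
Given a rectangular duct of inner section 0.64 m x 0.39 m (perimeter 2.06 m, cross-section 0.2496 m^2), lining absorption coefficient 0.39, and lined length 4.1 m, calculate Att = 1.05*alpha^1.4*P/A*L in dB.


alpha^1.4 = 0.39^1.4 = 0.267603
Attenuation rate = 1.05 * alpha^1.4 * P / A
= 1.05 * 0.267603 * 2.06 / 0.2496 = 2.31901 dB/m
Total Att = 2.31901 * 4.1 = 9.5079 dB


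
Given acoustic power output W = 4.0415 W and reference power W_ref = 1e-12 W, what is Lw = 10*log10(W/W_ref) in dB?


W / W_ref = 4.0415 / 1e-12 = 4.0415e+12
Lw = 10 * log10(4.0415e+12) = 126.07 dB


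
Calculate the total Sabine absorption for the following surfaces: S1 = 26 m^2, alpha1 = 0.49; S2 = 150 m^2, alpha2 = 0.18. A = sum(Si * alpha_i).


26 * 0.49 = 12.74
150 * 0.18 = 27
A_total = 12.74 + 27 = 39.74 m^2


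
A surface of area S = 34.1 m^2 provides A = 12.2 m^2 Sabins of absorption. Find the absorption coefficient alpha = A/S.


Absorption coefficient = absorbed power / incident power
alpha = A / S = 12.2 / 34.1 = 0.35777


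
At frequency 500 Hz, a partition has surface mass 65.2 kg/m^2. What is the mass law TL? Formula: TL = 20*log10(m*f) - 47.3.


m * f = 65.2 * 500 = 32600
20*log10(32600) = 90.2644 dB
TL = 90.2644 - 47.3 = 42.964 dB


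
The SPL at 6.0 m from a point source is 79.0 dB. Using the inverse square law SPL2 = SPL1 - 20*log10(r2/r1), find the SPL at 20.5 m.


r2/r1 = 20.5/6.0 = 3.41667
Correction = 20*log10(3.41667) = 10.6721 dB
SPL2 = 79.0 - 10.6721 = 68.328 dB


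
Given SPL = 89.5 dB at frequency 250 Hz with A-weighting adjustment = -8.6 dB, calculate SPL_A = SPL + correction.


A-weighting table: 250 Hz -> -8.6 dB correction
SPL_A = SPL + correction = 89.5 + (-8.6) = 80.9 dBA


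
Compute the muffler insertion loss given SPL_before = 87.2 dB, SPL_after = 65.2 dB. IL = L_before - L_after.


Insertion loss = SPL without muffler - SPL with muffler
IL = 87.2 - 65.2 = 22 dB


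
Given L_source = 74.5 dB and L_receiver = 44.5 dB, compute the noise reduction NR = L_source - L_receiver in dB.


NR = L_source - L_receiver (difference between source and receiving room levels)
NR = 74.5 - 44.5 = 30 dB


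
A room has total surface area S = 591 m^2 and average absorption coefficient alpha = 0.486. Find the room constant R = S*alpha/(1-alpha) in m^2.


R = 591 * 0.486 / (1 - 0.486) = 558.81 m^2


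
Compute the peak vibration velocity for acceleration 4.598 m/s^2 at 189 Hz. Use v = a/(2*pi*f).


omega = 2*pi*f = 2*pi*189 = 1187.52 rad/s
v = a / omega = 4.598 / 1187.52 = 0.0038719 m/s


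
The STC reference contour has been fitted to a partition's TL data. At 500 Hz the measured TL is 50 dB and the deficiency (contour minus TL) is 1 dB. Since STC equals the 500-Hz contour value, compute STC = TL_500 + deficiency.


By ASTM E413, STC = value of the fitted reference contour at 500 Hz.
Contour value at 500 Hz = TL_500 + deficiency = 50 + 1 = 51
STC = 51


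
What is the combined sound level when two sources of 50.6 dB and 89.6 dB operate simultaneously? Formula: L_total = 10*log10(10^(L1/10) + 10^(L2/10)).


10^(50.6/10) = 114815
10^(89.6/10) = 9.12011e+08
Sum = 114815 + 9.12011e+08 = 9.12126e+08
L_total = 10*log10(9.12126e+08) = 89.601 dB


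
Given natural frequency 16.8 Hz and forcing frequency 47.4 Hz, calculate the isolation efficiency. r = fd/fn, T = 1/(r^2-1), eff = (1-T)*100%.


r = 47.4 / 16.8 = 2.82143
r^2 - 1 = 2.82143^2 - 1 = 6.96047
T = 1/6.96047 = 0.143668
Efficiency = (1 - 0.143668)*100 = 85.633 %


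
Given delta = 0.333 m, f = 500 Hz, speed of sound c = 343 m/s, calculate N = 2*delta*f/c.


N = 2*delta*f/c = 2*delta/lambda, where lambda = c/f
lambda = 343 / 500 = 0.686 m
N = 2 * 0.333 / 0.686 = 0.97085


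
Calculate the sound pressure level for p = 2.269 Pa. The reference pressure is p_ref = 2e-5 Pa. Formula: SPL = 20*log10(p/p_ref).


p / p_ref = 2.269 / 2e-5 = 113450
SPL = 20 * log10(113450) = 101.1 dB


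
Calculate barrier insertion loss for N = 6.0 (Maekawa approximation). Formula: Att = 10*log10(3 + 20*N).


3 + 20*N = 3 + 20*6.0 = 123
Att = 10*log10(123) = 20.899 dB


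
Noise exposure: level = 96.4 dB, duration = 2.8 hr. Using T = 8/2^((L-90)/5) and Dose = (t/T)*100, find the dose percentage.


T_allowed = 8 / 2^((96.4 - 90)/5) = 3.29436 hr
Dose = 2.8 / 3.29436 * 100 = 84.994 %


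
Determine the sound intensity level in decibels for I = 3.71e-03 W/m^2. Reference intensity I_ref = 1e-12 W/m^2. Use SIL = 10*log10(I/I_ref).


I / I_ref = 3.71e-03 / 1e-12 = 3.71e+09
SIL = 10 * log10(3.71e+09) = 95.694 dB


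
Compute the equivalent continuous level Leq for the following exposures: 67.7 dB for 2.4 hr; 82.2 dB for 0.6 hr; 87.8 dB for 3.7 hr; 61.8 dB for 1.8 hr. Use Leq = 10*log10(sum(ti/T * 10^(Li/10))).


T_total = 2.4 + 0.6 + 3.7 + 1.8 = 8.5 hr
(2.4/8.5) * 10^(67.7/10) = 1.66262e+06
(0.6/8.5) * 10^(82.2/10) = 1.17147e+07
(3.7/8.5) * 10^(87.8/10) = 2.62291e+08
(1.8/8.5) * 10^(61.8/10) = 320519
Sum = 1.66262e+06 + 1.17147e+07 + 2.62291e+08 + 320519 = 2.75989e+08
Leq = 10*log10(2.75989e+08) = 84.409 dB


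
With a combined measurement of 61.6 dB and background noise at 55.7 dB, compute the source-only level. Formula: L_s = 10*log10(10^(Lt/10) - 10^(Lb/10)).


10^(61.6/10) = 1.44544e+06
10^(55.7/10) = 371535
Difference = 1.44544e+06 - 371535 = 1.0739e+06
L_source = 10*log10(1.0739e+06) = 60.31 dB


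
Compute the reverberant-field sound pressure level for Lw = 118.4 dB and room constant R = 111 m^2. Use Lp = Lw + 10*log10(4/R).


4/R = 4/111 = 0.036036
Lp = 118.4 + 10*log10(0.036036) = 103.97 dB


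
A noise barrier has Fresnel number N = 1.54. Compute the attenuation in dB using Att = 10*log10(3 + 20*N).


3 + 20*N = 3 + 20*1.54 = 33.8
Att = 10*log10(33.8) = 15.289 dB
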